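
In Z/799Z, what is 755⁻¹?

345

799 = 1·755 + 44
755 = 17·44 + 7
44 = 6·7 + 2
7 = 3·2 + 1
2 = 2·1 + 0
gcd(755, 799) = 1, so the inverse exists.
Back-substitute for 1:
1 = 1·7 − 3·2
  = −3·44 + 19·7
  = 19·755 − 326·44
  = −326·799 + 345·755
So 755⁻¹ ≡ 345 (mod 799).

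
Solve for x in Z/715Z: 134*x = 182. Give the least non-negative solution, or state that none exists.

gcd(134, 715) = 1, so a unique solution mod 715 exists.
134⁻¹ ≡ 699 (mod 715).
x ≡ 699*182 ≡ 663 (mod 715).

663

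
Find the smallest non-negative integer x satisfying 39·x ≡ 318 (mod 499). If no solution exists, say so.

gcd(39, 499) = 1, so a unique solution mod 499 exists.
39⁻¹ ≡ 64 (mod 499).
x ≡ 64·318 ≡ 392 (mod 499).

392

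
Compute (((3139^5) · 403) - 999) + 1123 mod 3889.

(3139)^5 ≡ 216 (mod 3889)
216 · 403 = 87048 ≡ 1490 (mod 3889)
1490 - 999 = 491
491 + 1123 = 1614

1614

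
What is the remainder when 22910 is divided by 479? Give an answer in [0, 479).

397

22910 = 47·479 + 397, so 22910 ≡ 397 (mod 479).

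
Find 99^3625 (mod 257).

3625 in binary is 111000101001, i.e. 3625 = 2048 + 1024 + 512 + 32 + 8 + 1.
99^1 ≡ 99 (mod 257)
99^2 ≡ 99^2 = 9801 ≡ 35 (mod 257)
99^4 ≡ 35^2 = 1225 ≡ 197 (mod 257)
99^8 ≡ 197^2 = 38809 ≡ 2 (mod 257)
99^16 ≡ 2^2 = 4 (mod 257)
99^32 ≡ 4^2 = 16 (mod 257)
99^64 ≡ 16^2 = 256 (mod 257)
99^128 ≡ 256^2 = 65536 ≡ 1 (mod 257)
99^256 ≡ 1^2 = 1 (mod 257)
99^512 ≡ 1^2 = 1 (mod 257)
99^1024 ≡ 1^2 = 1 (mod 257)
99^2048 ≡ 1^2 = 1 (mod 257)
99^3625 = 99^2048 * 99^1024 * 99^512 * 99^32 * 99^8 * 99^1 ≡ 1 * 1 * 1 * 16 * 2 * 99 (mod 257).
Accumulate the product:
1 * 1 = 1
1 * 1 = 1
1 * 16 = 16
16 * 2 = 32
32 * 99 = 3168 ≡ 84

84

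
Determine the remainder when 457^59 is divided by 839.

By square-and-multiply:
59 in binary is 111011, i.e. 59 = 32 + 16 + 8 + 2 + 1.
457^1 ≡ 457 (mod 839)
457^2 ≡ 457^2 = 208849 ≡ 777 (mod 839)
457^4 ≡ 777^2 = 603729 ≡ 488 (mod 839)
457^8 ≡ 488^2 = 238144 ≡ 707 (mod 839)
457^16 ≡ 707^2 = 499849 ≡ 644 (mod 839)
457^32 ≡ 644^2 = 414736 ≡ 270 (mod 839)
457^59 = 457^32 × 457^16 × 457^8 × 457^2 × 457^1 ≡ 270 × 644 × 707 × 777 × 457 (mod 839).
Accumulate the product:
270 × 644 = 173880 ≡ 207
207 × 707 = 146349 ≡ 363
363 × 777 = 282051 ≡ 147
147 × 457 = 67179 ≡ 59

59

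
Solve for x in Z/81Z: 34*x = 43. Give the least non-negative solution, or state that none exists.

37

gcd(34, 81) = 1, so a unique solution mod 81 exists.
34⁻¹ ≡ 31 (mod 81).
x ≡ 31*43 ≡ 37 (mod 81).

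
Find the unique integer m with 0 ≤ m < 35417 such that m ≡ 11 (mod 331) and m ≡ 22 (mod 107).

25167

331⁻¹ mod 107: 331*75 ≡ 1 (mod 107), so 331⁻¹ ≡ 75.
m = 11 + 331*((22 − 11)*75 mod 107) = 11 + 331*76 = 25167.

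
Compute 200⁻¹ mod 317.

Run the extended Euclidean algorithm:
317 = 1·200 + 117
200 = 1·117 + 83
117 = 1·83 + 34
83 = 2·34 + 15
34 = 2·15 + 4
15 = 3·4 + 3
4 = 1·3 + 1
3 = 3·1 + 0
gcd(200, 317) = 1, so the inverse exists.
Back-substitute for 1:
1 = 1·4 − 1·3
  = −1·15 + 4·4
  = 4·34 − 9·15
  = −9·83 + 22·34
  = 22·117 − 31·83
  = −31·200 + 53·117
  = 53·317 − 84·200
So 200⁻¹ ≡ −84 ≡ 233 (mod 317).

233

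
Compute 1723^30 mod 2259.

30 in binary is 11110, i.e. 30 = 16 + 8 + 4 + 2.
1723^1 ≡ 1723 (mod 2259)
1723^2 ≡ 1723^2 = 2968729 ≡ 403 (mod 2259)
1723^4 ≡ 403^2 = 162409 ≡ 2020 (mod 2259)
1723^8 ≡ 2020^2 = 4080400 ≡ 646 (mod 2259)
1723^16 ≡ 646^2 = 417316 ≡ 1660 (mod 2259)
1723^30 = 1723^16 · 1723^8 · 1723^4 · 1723^2 ≡ 1660 · 646 · 2020 · 403 (mod 2259).
Accumulate the product:
1660 · 646 = 1072360 ≡ 1594
1594 · 2020 = 3219880 ≡ 805
805 · 403 = 324415 ≡ 1378

1378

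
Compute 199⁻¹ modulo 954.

163

By the extended Euclidean algorithm:
954 = 4·199 + 158
199 = 1·158 + 41
158 = 3·41 + 35
41 = 1·35 + 6
35 = 5·6 + 5
6 = 1·5 + 1
5 = 5·1 + 0
gcd(199, 954) = 1, so the inverse exists.
Bézout: 1 = −34·954 + 163·199.
So 199⁻¹ ≡ 163 (mod 954).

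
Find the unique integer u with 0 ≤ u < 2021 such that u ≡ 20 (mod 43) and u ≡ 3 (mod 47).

43⁻¹ mod 47: 43·35 ≡ 1 (mod 47), so 43⁻¹ ≡ 35.
u = 20 + 43·((3 − 20)·35 mod 47) = 20 + 43·16 = 708.
Check: 708 mod 43 = 20, 708 mod 47 = 3. ✓

708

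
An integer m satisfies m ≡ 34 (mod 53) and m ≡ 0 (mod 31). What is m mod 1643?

1147

53⁻¹ mod 31: 53*24 ≡ 1 (mod 31), so 53⁻¹ ≡ 24.
m = 34 + 53*((0 − 34)*24 mod 31) = 34 + 53*21 = 1147.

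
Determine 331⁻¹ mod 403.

Run the extended Euclidean algorithm:
403 = 1·331 + 72
331 = 4·72 + 43
72 = 1·43 + 29
43 = 1·29 + 14
29 = 2·14 + 1
14 = 14·1 + 0
gcd(331, 403) = 1, so the inverse exists.
Back-substitute for 1:
1 = 1·29 − 2·14
  = −2·43 + 3·29
  = 3·72 − 5·43
  = −5·331 + 23·72
  = 23·403 − 28·331
So 331⁻¹ ≡ −28 ≡ 375 (mod 403).

375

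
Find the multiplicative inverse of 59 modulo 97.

74

By the extended Euclidean algorithm:
97 = 1*59 + 38
59 = 1*38 + 21
38 = 1*21 + 17
21 = 1*17 + 4
17 = 4*4 + 1
4 = 4*1 + 0
gcd(59, 97) = 1, so the inverse exists.
Back-substitute for 1:
1 = 1*17 − 4*4
  = −4*21 + 5*17
  = 5*38 − 9*21
  = −9*59 + 14*38
  = 14*97 − 23*59
So 59⁻¹ ≡ −23 ≡ 74 (mod 97).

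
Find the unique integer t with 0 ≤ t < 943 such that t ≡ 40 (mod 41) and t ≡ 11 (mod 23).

41⁻¹ mod 23: 41·9 ≡ 1 (mod 23), so 41⁻¹ ≡ 9.
t = 40 + 41·((11 − 40)·9 mod 23) = 40 + 41·15 = 655.

655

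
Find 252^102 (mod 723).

693

Using repeated squaring:
252^1 ≡ 252 (mod 723)
252^2 ≡ 252^2 = 63504 ≡ 603 (mod 723)
252^4 ≡ 603^2 = 363609 ≡ 663 (mod 723)
252^8 ≡ 663^2 = 439569 ≡ 708 (mod 723)
252^16 ≡ 708^2 = 501264 ≡ 225 (mod 723)
252^32 ≡ 225^2 = 50625 ≡ 15 (mod 723)
252^64 ≡ 15^2 = 225 (mod 723)
252^102 = 252^64 · 252^32 · 252^4 · 252^2 ≡ 225 · 15 · 663 · 603 (mod 723).
Accumulate the product:
225 · 15 = 3375 ≡ 483
483 · 663 = 320229 ≡ 663
663 · 603 = 399789 ≡ 693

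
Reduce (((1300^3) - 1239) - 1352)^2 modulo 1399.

(1300)^3 ≡ 607 (mod 1399)
607 - 1239 = -632 ≡ 767 (mod 1399)
767 - 1352 = -585 ≡ 814 (mod 1399)
(814)^2 ≡ 869 (mod 1399)

869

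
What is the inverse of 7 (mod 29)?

25

29 = 4*7 + 1
7 = 7*1 + 0
gcd(7, 29) = 1, so the inverse exists.
Back-substitute for 1:
1 = 1*29 − 4*7
So 7⁻¹ ≡ −4 ≡ 25 (mod 29).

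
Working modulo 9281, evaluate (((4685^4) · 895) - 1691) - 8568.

5715

(4685)^4 ≡ 4228 (mod 9281)
4228 · 895 = 3784060 ≡ 6693 (mod 9281)
6693 - 1691 = 5002
5002 - 8568 = -3566 ≡ 5715 (mod 9281)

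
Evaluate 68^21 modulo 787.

574

By square-and-multiply:
68^1 ≡ 68 (mod 787)
68^2 ≡ 68^2 = 4624 ≡ 689 (mod 787)
68^4 ≡ 689^2 = 474721 ≡ 160 (mod 787)
68^8 ≡ 160^2 = 25600 ≡ 416 (mod 787)
68^16 ≡ 416^2 = 173056 ≡ 703 (mod 787)
68^21 = 68^16 * 68^4 * 68^1 ≡ 703 * 160 * 68 (mod 787).
Accumulate the product:
703 * 160 = 112480 ≡ 726
726 * 68 = 49368 ≡ 574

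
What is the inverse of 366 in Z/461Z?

296

By the extended Euclidean algorithm:
461 = 1*366 + 95
366 = 3*95 + 81
95 = 1*81 + 14
81 = 5*14 + 11
14 = 1*11 + 3
11 = 3*3 + 2
3 = 1*2 + 1
2 = 2*1 + 0
gcd(366, 461) = 1, so the inverse exists.
Back-substitute for 1:
1 = 1*3 − 1*2
  = −1*11 + 4*3
  = 4*14 − 5*11
  = −5*81 + 29*14
  = 29*95 − 34*81
  = −34*366 + 131*95
  = 131*461 − 165*366
So 366⁻¹ ≡ −165 ≡ 296 (mod 461).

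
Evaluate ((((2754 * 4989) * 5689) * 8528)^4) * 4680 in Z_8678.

2754 * 4989 = 13739706 ≡ 2432 (mod 8678)
2432 * 5689 = 13835648 ≡ 2916 (mod 8678)
2916 * 8528 = 24867648 ≡ 5178 (mod 8678)
(5178)^4 ≡ 3700 (mod 8678)
3700 * 4680 = 17316000 ≡ 3390 (mod 8678)

3390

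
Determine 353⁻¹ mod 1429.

336

By the extended Euclidean algorithm:
1429 = 4·353 + 17
353 = 20·17 + 13
17 = 1·13 + 4
13 = 3·4 + 1
4 = 4·1 + 0
gcd(353, 1429) = 1, so the inverse exists.
Bézout: 1 = −83·1429 + 336·353.
So 353⁻¹ ≡ 336 (mod 1429).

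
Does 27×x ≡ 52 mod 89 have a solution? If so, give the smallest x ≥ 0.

gcd(27, 89) = 1, so a unique solution mod 89 exists.
27⁻¹ ≡ 33 (mod 89).
x ≡ 33×52 ≡ 25 (mod 89).

25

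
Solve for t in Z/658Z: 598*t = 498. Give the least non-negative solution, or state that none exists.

222

gcd(598, 658) = 2, and 2 | 498, so solutions exist.
Divide through by 2: 299*t ≡ 249 mod 329.
299⁻¹ ≡ 318 (mod 329).
t ≡ 318*249 ≡ 222 (mod 329).
The smallest non-negative solution is t = 222.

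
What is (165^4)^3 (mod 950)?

425

(165)^4 ≡ 175 (mod 950)
(175)^3 ≡ 425 (mod 950)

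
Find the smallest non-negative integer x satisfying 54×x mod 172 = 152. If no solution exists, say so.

6

gcd(54, 172) = 2, and 2 | 152, so solutions exist.
Divide through by 2: 27×x = 76 (mod 86).
27⁻¹ ≡ 51 (mod 86).
x ≡ 51×76 ≡ 6 (mod 86).
The smallest non-negative solution is x = 6.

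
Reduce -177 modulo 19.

13

-177 = -10*19 + 13, so -177 ≡ 13 (mod 19).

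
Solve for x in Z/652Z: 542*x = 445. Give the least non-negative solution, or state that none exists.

gcd(542, 652) = 2, and 2 does not divide 445.
So the congruence has no solution.

no solution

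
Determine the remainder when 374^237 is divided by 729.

44

374^1 ≡ 374 (mod 729)
374^2 ≡ 374^2 = 139876 ≡ 637 (mod 729)
374^4 ≡ 637^2 = 405769 ≡ 445 (mod 729)
374^8 ≡ 445^2 = 198025 ≡ 466 (mod 729)
374^16 ≡ 466^2 = 217156 ≡ 643 (mod 729)
374^32 ≡ 643^2 = 413449 ≡ 106 (mod 729)
374^64 ≡ 106^2 = 11236 ≡ 301 (mod 729)
374^128 ≡ 301^2 = 90601 ≡ 205 (mod 729)
374^237 = 374^128 × 374^64 × 374^32 × 374^8 × 374^4 × 374^1 ≡ 205 × 301 × 106 × 466 × 445 × 374 (mod 729).
Accumulate the product:
205 × 301 = 61705 ≡ 469
469 × 106 = 49714 ≡ 142
142 × 466 = 66172 ≡ 562
562 × 445 = 250090 ≡ 43
43 × 374 = 16082 ≡ 44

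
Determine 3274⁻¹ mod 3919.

480

Run the extended Euclidean algorithm:
3919 = 1·3274 + 645
3274 = 5·645 + 49
645 = 13·49 + 8
49 = 6·8 + 1
8 = 8·1 + 0
gcd(3274, 3919) = 1, so the inverse exists.
Back-substitute for 1:
1 = 1·49 − 6·8
  = −6·645 + 79·49
  = 79·3274 − 401·645
  = −401·3919 + 480·3274
So 3274⁻¹ ≡ 480 (mod 3919).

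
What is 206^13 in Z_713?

Using repeated squaring:
13 in binary is 1101, i.e. 13 = 8 + 4 + 1.
206^1 ≡ 206 (mod 713)
206^2 ≡ 206^2 = 42436 ≡ 369 (mod 713)
206^4 ≡ 369^2 = 136161 ≡ 691 (mod 713)
206^8 ≡ 691^2 = 477481 ≡ 484 (mod 713)
206^13 = 206^8 * 206^4 * 206^1 ≡ 484 * 691 * 206 (mod 713).
Accumulate the product:
484 * 691 = 334444 ≡ 47
47 * 206 = 9682 ≡ 413

413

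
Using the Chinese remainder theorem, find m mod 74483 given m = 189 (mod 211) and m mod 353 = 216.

48930

211⁻¹ mod 353: 211·87 ≡ 1 (mod 353), so 211⁻¹ ≡ 87.
m = 189 + 211·((216 − 189)·87 mod 353) = 189 + 211·231 = 48930.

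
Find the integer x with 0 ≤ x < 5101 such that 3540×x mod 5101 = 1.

Apply the Euclidean algorithm and back-substitute:
5101 = 1·3540 + 1561
3540 = 2·1561 + 418
1561 = 3·418 + 307
418 = 1·307 + 111
307 = 2·111 + 85
111 = 1·85 + 26
85 = 3·26 + 7
26 = 3·7 + 5
7 = 1·5 + 2
5 = 2·2 + 1
2 = 2·1 + 0
gcd(3540, 5101) = 1, so the inverse exists.
Back-substitute for 1:
1 = 1·5 − 2·2
  = −2·7 + 3·5
  = 3·26 − 11·7
  = −11·85 + 36·26
  = 36·111 − 47·85
  = −47·307 + 130·111
  = 130·418 − 177·307
  = −177·1561 + 661·418
  = 661·3540 − 1499·1561
  = −1499·5101 + 2160·3540
So 3540⁻¹ ≡ 2160 (mod 5101).

2160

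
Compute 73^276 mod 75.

By square-and-multiply:
73^1 ≡ 73 (mod 75)
73^2 ≡ 73^2 = 5329 ≡ 4 (mod 75)
73^4 ≡ 4^2 = 16 (mod 75)
73^8 ≡ 16^2 = 256 ≡ 31 (mod 75)
73^16 ≡ 31^2 = 961 ≡ 61 (mod 75)
73^32 ≡ 61^2 = 3721 ≡ 46 (mod 75)
73^64 ≡ 46^2 = 2116 ≡ 16 (mod 75)
73^128 ≡ 16^2 = 256 ≡ 31 (mod 75)
73^256 ≡ 31^2 = 961 ≡ 61 (mod 75)
73^276 = 73^256 * 73^16 * 73^4 ≡ 61 * 61 * 16 (mod 75).
Accumulate the product:
61 * 61 = 3721 ≡ 46
46 * 16 = 736 ≡ 61

61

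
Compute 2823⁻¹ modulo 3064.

2975

3064 = 1·2823 + 241
2823 = 11·241 + 172
241 = 1·172 + 69
172 = 2·69 + 34
69 = 2·34 + 1
34 = 34·1 + 0
gcd(2823, 3064) = 1, so the inverse exists.
Bézout: 1 = 82·3064 − 89·2823.
So 2823⁻¹ ≡ −89 ≡ 2975 (mod 3064).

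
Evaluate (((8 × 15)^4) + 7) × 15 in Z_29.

8 × 15 = 120 ≡ 4 (mod 29)
(4)^4 ≡ 24 (mod 29)
24 + 7 = 31 ≡ 2 (mod 29)
2 × 15 = 30 ≡ 1 (mod 29)

1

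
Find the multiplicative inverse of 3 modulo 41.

Run the extended Euclidean algorithm:
41 = 13×3 + 2
3 = 1×2 + 1
2 = 2×1 + 0
gcd(3, 41) = 1, so the inverse exists.
Back-substitute for 1:
1 = 1×3 − 1×2
  = −1×41 + 14×3
So 3⁻¹ ≡ 14 (mod 41).

14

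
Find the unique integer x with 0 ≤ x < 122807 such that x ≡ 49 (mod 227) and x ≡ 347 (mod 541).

94481

227⁻¹ mod 541: 227·143 ≡ 1 (mod 541), so 227⁻¹ ≡ 143.
x = 49 + 227·((347 − 49)·143 mod 541) = 49 + 227·416 = 94481.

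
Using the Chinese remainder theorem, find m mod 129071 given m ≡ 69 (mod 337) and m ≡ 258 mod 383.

85667

337⁻¹ mod 383: 337·358 ≡ 1 (mod 383), so 337⁻¹ ≡ 358.
m = 69 + 337·((258 − 69)·358 mod 383) = 69 + 337·254 = 85667.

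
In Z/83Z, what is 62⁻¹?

Run the extended Euclidean algorithm:
83 = 1·62 + 21
62 = 2·21 + 20
21 = 1·20 + 1
20 = 20·1 + 0
gcd(62, 83) = 1, so the inverse exists.
Back-substitute for 1:
1 = 1·21 − 1·20
  = −1·62 + 3·21
  = 3·83 − 4·62
So 62⁻¹ ≡ −4 ≡ 79 (mod 83).

79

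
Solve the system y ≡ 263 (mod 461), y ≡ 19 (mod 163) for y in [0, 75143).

461⁻¹ mod 163: 461·64 ≡ 1 (mod 163), so 461⁻¹ ≡ 64.
y = 263 + 461·((19 − 263)·64 mod 163) = 263 + 461·32 = 15015.

15015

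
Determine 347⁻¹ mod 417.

Apply the Euclidean algorithm and back-substitute:
417 = 1*347 + 70
347 = 4*70 + 67
70 = 1*67 + 3
67 = 22*3 + 1
3 = 3*1 + 0
gcd(347, 417) = 1, so the inverse exists.
Back-substitute for 1:
1 = 1*67 − 22*3
  = −22*70 + 23*67
  = 23*347 − 114*70
  = −114*417 + 137*347
So 347⁻¹ ≡ 137 (mod 417).

137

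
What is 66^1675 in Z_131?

1675 in binary is 11010001011, i.e. 1675 = 1024 + 512 + 128 + 8 + 2 + 1.
66^1 ≡ 66 (mod 131)
66^2 ≡ 66^2 = 4356 ≡ 33 (mod 131)
66^4 ≡ 33^2 = 1089 ≡ 41 (mod 131)
66^8 ≡ 41^2 = 1681 ≡ 109 (mod 131)
66^16 ≡ 109^2 = 11881 ≡ 91 (mod 131)
66^32 ≡ 91^2 = 8281 ≡ 28 (mod 131)
66^64 ≡ 28^2 = 784 ≡ 129 (mod 131)
66^128 ≡ 129^2 = 16641 ≡ 4 (mod 131)
66^256 ≡ 4^2 = 16 (mod 131)
66^512 ≡ 16^2 = 256 ≡ 125 (mod 131)
66^1024 ≡ 125^2 = 15625 ≡ 36 (mod 131)
66^1675 = 66^1024 · 66^512 · 66^128 · 66^8 · 66^2 · 66^1 ≡ 36 · 125 · 4 · 109 · 33 · 66 (mod 131).
Accumulate the product:
36 · 125 = 4500 ≡ 46
46 · 4 = 184 ≡ 53
53 · 109 = 5777 ≡ 13
13 · 33 = 429 ≡ 36
36 · 66 = 2376 ≡ 18

18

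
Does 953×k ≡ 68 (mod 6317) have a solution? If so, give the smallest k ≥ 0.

gcd(953, 6317) = 1, so a unique solution mod 6317 exists.
953⁻¹ ≡ 232 (mod 6317).
k ≡ 232×68 ≡ 3142 (mod 6317).

3142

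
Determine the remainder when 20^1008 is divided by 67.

24

Using repeated squaring:
20^1 ≡ 20 (mod 67)
20^2 ≡ 20^2 = 400 ≡ 65 (mod 67)
20^4 ≡ 65^2 = 4225 ≡ 4 (mod 67)
20^8 ≡ 4^2 = 16 (mod 67)
20^16 ≡ 16^2 = 256 ≡ 55 (mod 67)
20^32 ≡ 55^2 = 3025 ≡ 10 (mod 67)
20^64 ≡ 10^2 = 100 ≡ 33 (mod 67)
20^128 ≡ 33^2 = 1089 ≡ 17 (mod 67)
20^256 ≡ 17^2 = 289 ≡ 21 (mod 67)
20^512 ≡ 21^2 = 441 ≡ 39 (mod 67)
20^1008 = 20^512 * 20^256 * 20^128 * 20^64 * 20^32 * 20^16 ≡ 39 * 21 * 17 * 33 * 10 * 55 (mod 67).
Accumulate the product:
39 * 21 = 819 ≡ 15
15 * 17 = 255 ≡ 54
54 * 33 = 1782 ≡ 40
40 * 10 = 400 ≡ 65
65 * 55 = 3575 ≡ 24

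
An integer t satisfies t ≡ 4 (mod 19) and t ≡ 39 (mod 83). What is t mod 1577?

19⁻¹ mod 83: 19×35 ≡ 1 (mod 83), so 19⁻¹ ≡ 35.
t = 4 + 19×((39 − 4)×35 mod 83) = 4 + 19×63 = 1201.

1201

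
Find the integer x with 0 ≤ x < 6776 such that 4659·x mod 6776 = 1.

6776 = 1*4659 + 2117
4659 = 2*2117 + 425
2117 = 4*425 + 417
425 = 1*417 + 8
417 = 52*8 + 1
8 = 8*1 + 0
gcd(4659, 6776) = 1, so the inverse exists.
Bézout: 1 = 581*6776 − 845*4659.
So 4659⁻¹ ≡ −845 ≡ 5931 (mod 6776).

5931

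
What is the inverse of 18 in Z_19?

Run the extended Euclidean algorithm:
19 = 1*18 + 1
18 = 18*1 + 0
gcd(18, 19) = 1, so the inverse exists.
Back-substitute for 1:
1 = 1*19 − 1*18
So 18⁻¹ ≡ −1 ≡ 18 (mod 19).

18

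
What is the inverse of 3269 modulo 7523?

Run the extended Euclidean algorithm:
7523 = 2×3269 + 985
3269 = 3×985 + 314
985 = 3×314 + 43
314 = 7×43 + 13
43 = 3×13 + 4
13 = 3×4 + 1
4 = 4×1 + 0
gcd(3269, 7523) = 1, so the inverse exists.
Bézout: 1 = −760×7523 + 1749×3269.
So 3269⁻¹ ≡ 1749 (mod 7523).

1749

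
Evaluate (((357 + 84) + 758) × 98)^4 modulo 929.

357 + 84 = 441
441 + 758 = 1199 ≡ 270 (mod 929)
270 × 98 = 26460 ≡ 448 (mod 929)
(448)^4 ≡ 671 (mod 929)

671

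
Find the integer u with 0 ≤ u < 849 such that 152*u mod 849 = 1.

620

849 = 5*152 + 89
152 = 1*89 + 63
89 = 1*63 + 26
63 = 2*26 + 11
26 = 2*11 + 4
11 = 2*4 + 3
4 = 1*3 + 1
3 = 3*1 + 0
gcd(152, 849) = 1, so the inverse exists.
Back-substitute for 1:
1 = 1*4 − 1*3
  = −1*11 + 3*4
  = 3*26 − 7*11
  = −7*63 + 17*26
  = 17*89 − 24*63
  = −24*152 + 41*89
  = 41*849 − 229*152
So 152⁻¹ ≡ −229 ≡ 620 (mod 849).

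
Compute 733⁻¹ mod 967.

Apply the Euclidean algorithm and back-substitute:
967 = 1·733 + 234
733 = 3·234 + 31
234 = 7·31 + 17
31 = 1·17 + 14
17 = 1·14 + 3
14 = 4·3 + 2
3 = 1·2 + 1
2 = 2·1 + 0
gcd(733, 967) = 1, so the inverse exists.
Back-substitute for 1:
1 = 1·3 − 1·2
  = −1·14 + 5·3
  = 5·17 − 6·14
  = −6·31 + 11·17
  = 11·234 − 83·31
  = −83·733 + 260·234
  = 260·967 − 343·733
So 733⁻¹ ≡ −343 ≡ 624 (mod 967).

624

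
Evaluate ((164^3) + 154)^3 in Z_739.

(164)^3 ≡ 592 (mod 739)
592 + 154 = 746 ≡ 7 (mod 739)
(7)^3 ≡ 343 (mod 739)

343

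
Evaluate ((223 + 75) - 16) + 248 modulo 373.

223 + 75 = 298
298 - 16 = 282
282 + 248 = 530 ≡ 157 (mod 373)

157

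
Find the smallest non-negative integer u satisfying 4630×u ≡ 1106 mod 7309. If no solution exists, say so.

gcd(4630, 7309) = 1, so a unique solution mod 7309 exists.
4630⁻¹ ≡ 7058 (mod 7309).
u ≡ 7058×1106 ≡ 136 (mod 7309).

136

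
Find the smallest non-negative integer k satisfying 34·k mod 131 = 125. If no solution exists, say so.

gcd(34, 131) = 1, so a unique solution mod 131 exists.
34⁻¹ ≡ 27 (mod 131).
k ≡ 27·125 ≡ 100 (mod 131).

100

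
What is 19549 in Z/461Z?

187

19549 = 42·461 + 187, so 19549 ≡ 187 (mod 461).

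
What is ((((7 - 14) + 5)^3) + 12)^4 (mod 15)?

1

7 - 14 = -7 ≡ 8 (mod 15)
8 + 5 = 13
(13)^3 ≡ 7 (mod 15)
7 + 12 = 19 ≡ 4 (mod 15)
(4)^4 ≡ 1 (mod 15)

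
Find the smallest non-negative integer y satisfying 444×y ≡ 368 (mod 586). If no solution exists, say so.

212

gcd(444, 586) = 2, and 2 | 368, so solutions exist.
Divide through by 2: 222×y mod 293 = 184.
222⁻¹ ≡ 33 (mod 293).
y ≡ 33×184 ≡ 212 (mod 293).
The smallest non-negative solution is y = 212.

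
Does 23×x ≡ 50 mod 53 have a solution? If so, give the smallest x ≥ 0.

16

gcd(23, 53) = 1, so a unique solution mod 53 exists.
23⁻¹ ≡ 30 (mod 53).
x ≡ 30×50 ≡ 16 (mod 53).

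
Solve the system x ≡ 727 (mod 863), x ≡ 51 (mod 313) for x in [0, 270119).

863⁻¹ mod 313: 863*70 ≡ 1 (mod 313), so 863⁻¹ ≡ 70.
x = 727 + 863*((51 − 727)*70 mod 313) = 727 + 863*256 = 221655.

221655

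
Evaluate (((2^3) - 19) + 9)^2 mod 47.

4

(2)^3 ≡ 8 (mod 47)
8 - 19 = -11 ≡ 36 (mod 47)
36 + 9 = 45
(45)^2 ≡ 4 (mod 47)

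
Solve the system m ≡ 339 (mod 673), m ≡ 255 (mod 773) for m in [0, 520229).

479515

673⁻¹ mod 773: 673×286 ≡ 1 (mod 773), so 673⁻¹ ≡ 286.
m = 339 + 673×((255 − 339)×286 mod 773) = 339 + 673×712 = 479515.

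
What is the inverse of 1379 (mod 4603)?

4603 = 3*1379 + 466
1379 = 2*466 + 447
466 = 1*447 + 19
447 = 23*19 + 10
19 = 1*10 + 9
10 = 1*9 + 1
9 = 9*1 + 0
gcd(1379, 4603) = 1, so the inverse exists.
Back-substitute for 1:
1 = 1*10 − 1*9
  = −1*19 + 2*10
  = 2*447 − 47*19
  = −47*466 + 49*447
  = 49*1379 − 145*466
  = −145*4603 + 484*1379
So 1379⁻¹ ≡ 484 (mod 4603).

484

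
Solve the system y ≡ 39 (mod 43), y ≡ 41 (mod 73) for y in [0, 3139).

1501

43⁻¹ mod 73: 43·17 ≡ 1 (mod 73), so 43⁻¹ ≡ 17.
y = 39 + 43·((41 − 39)·17 mod 73) = 39 + 43·34 = 1501.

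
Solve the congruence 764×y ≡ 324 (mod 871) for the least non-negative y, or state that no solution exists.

347

gcd(764, 871) = 1, so a unique solution mod 871 exists.
764⁻¹ ≡ 407 (mod 871).
y ≡ 407×324 ≡ 347 (mod 871).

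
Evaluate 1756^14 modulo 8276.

Compute successive squares:
14 in binary is 1110, i.e. 14 = 8 + 4 + 2.
1756^1 ≡ 1756 (mod 8276)
1756^2 ≡ 1756^2 = 3083536 ≡ 4864 (mod 8276)
1756^4 ≡ 4864^2 = 23658496 ≡ 5688 (mod 8276)
1756^8 ≡ 5688^2 = 32353344 ≡ 2460 (mod 8276)
1756^14 = 1756^8 * 1756^4 * 1756^2 ≡ 2460 * 5688 * 4864 (mod 8276).
Accumulate the product:
2460 * 5688 = 13992480 ≡ 6040
6040 * 4864 = 29378560 ≡ 7036

7036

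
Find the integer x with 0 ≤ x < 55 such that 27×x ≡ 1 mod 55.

53

55 = 2*27 + 1
27 = 27*1 + 0
gcd(27, 55) = 1, so the inverse exists.
Bézout: 1 = 1*55 − 2*27.
So 27⁻¹ ≡ −2 ≡ 53 (mod 55).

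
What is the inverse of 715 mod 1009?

580

1009 = 1·715 + 294
715 = 2·294 + 127
294 = 2·127 + 40
127 = 3·40 + 7
40 = 5·7 + 5
7 = 1·5 + 2
5 = 2·2 + 1
2 = 2·1 + 0
gcd(715, 1009) = 1, so the inverse exists.
Bézout: 1 = 304·1009 − 429·715.
So 715⁻¹ ≡ −429 ≡ 580 (mod 1009).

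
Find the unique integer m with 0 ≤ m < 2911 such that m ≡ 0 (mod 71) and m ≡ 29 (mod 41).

1136

71⁻¹ mod 41: 71·26 ≡ 1 (mod 41), so 71⁻¹ ≡ 26.
m = 0 + 71·((29 − 0)·26 mod 41) = 0 + 71·16 = 1136.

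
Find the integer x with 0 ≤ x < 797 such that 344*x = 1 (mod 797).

563

797 = 2*344 + 109
344 = 3*109 + 17
109 = 6*17 + 7
17 = 2*7 + 3
7 = 2*3 + 1
3 = 3*1 + 0
gcd(344, 797) = 1, so the inverse exists.
Bézout: 1 = 101*797 − 234*344.
So 344⁻¹ ≡ −234 ≡ 563 (mod 797).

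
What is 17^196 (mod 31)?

14

196 in binary is 11000100, i.e. 196 = 128 + 64 + 4.
17^1 ≡ 17 (mod 31)
17^2 ≡ 17^2 = 289 ≡ 10 (mod 31)
17^4 ≡ 10^2 = 100 ≡ 7 (mod 31)
17^8 ≡ 7^2 = 49 ≡ 18 (mod 31)
17^16 ≡ 18^2 = 324 ≡ 14 (mod 31)
17^32 ≡ 14^2 = 196 ≡ 10 (mod 31)
17^64 ≡ 10^2 = 100 ≡ 7 (mod 31)
17^128 ≡ 7^2 = 49 ≡ 18 (mod 31)
17^196 = 17^128 * 17^64 * 17^4 ≡ 18 * 7 * 7 (mod 31).
Accumulate the product:
18 * 7 = 126 ≡ 2
2 * 7 = 14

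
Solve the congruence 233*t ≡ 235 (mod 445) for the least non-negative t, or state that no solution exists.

425

gcd(233, 445) = 1, so a unique solution mod 445 exists.
233⁻¹ ≡ 212 (mod 445).
t ≡ 212*235 ≡ 425 (mod 445).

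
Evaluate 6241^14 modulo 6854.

4997

Using repeated squaring:
14 in binary is 1110, i.e. 14 = 8 + 4 + 2.
6241^1 ≡ 6241 (mod 6854)
6241^2 ≡ 6241^2 = 38950081 ≡ 5653 (mod 6854)
6241^4 ≡ 5653^2 = 31956409 ≡ 3061 (mod 6854)
6241^8 ≡ 3061^2 = 9369721 ≡ 303 (mod 6854)
6241^14 = 6241^8 × 6241^4 × 6241^2 ≡ 303 × 3061 × 5653 (mod 6854).
Accumulate the product:
303 × 3061 = 927483 ≡ 2193
2193 × 5653 = 12397029 ≡ 4997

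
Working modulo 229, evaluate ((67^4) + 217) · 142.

(67)^4 ≡ 37 (mod 229)
37 + 217 = 254 ≡ 25 (mod 229)
25 · 142 = 3550 ≡ 115 (mod 229)

115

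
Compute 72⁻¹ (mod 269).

71

Apply the Euclidean algorithm and back-substitute:
269 = 3·72 + 53
72 = 1·53 + 19
53 = 2·19 + 15
19 = 1·15 + 4
15 = 3·4 + 3
4 = 1·3 + 1
3 = 3·1 + 0
gcd(72, 269) = 1, so the inverse exists.
Bézout: 1 = −19·269 + 71·72.
So 72⁻¹ ≡ 71 (mod 269).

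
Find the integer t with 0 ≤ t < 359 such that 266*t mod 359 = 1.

193

Apply the Euclidean algorithm and back-substitute:
359 = 1×266 + 93
266 = 2×93 + 80
93 = 1×80 + 13
80 = 6×13 + 2
13 = 6×2 + 1
2 = 2×1 + 0
gcd(266, 359) = 1, so the inverse exists.
Back-substitute for 1:
1 = 1×13 − 6×2
  = −6×80 + 37×13
  = 37×93 − 43×80
  = −43×266 + 123×93
  = 123×359 − 166×266
So 266⁻¹ ≡ −166 ≡ 193 (mod 359).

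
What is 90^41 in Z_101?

66

By square-and-multiply:
90^1 ≡ 90 (mod 101)
90^2 ≡ 90^2 = 8100 ≡ 20 (mod 101)
90^4 ≡ 20^2 = 400 ≡ 97 (mod 101)
90^8 ≡ 97^2 = 9409 ≡ 16 (mod 101)
90^16 ≡ 16^2 = 256 ≡ 54 (mod 101)
90^32 ≡ 54^2 = 2916 ≡ 88 (mod 101)
90^41 = 90^32 × 90^8 × 90^1 ≡ 88 × 16 × 90 (mod 101).
Accumulate the product:
88 × 16 = 1408 ≡ 95
95 × 90 = 8550 ≡ 66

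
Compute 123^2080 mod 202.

95

By square-and-multiply:
2080 in binary is 100000100000, i.e. 2080 = 2048 + 32.
123^1 ≡ 123 (mod 202)
123^2 ≡ 123^2 = 15129 ≡ 181 (mod 202)
123^4 ≡ 181^2 = 32761 ≡ 37 (mod 202)
123^8 ≡ 37^2 = 1369 ≡ 157 (mod 202)
123^16 ≡ 157^2 = 24649 ≡ 5 (mod 202)
123^32 ≡ 5^2 = 25 (mod 202)
123^64 ≡ 25^2 = 625 ≡ 19 (mod 202)
123^128 ≡ 19^2 = 361 ≡ 159 (mod 202)
123^256 ≡ 159^2 = 25281 ≡ 31 (mod 202)
123^512 ≡ 31^2 = 961 ≡ 153 (mod 202)
123^1024 ≡ 153^2 = 23409 ≡ 179 (mod 202)
123^2048 ≡ 179^2 = 32041 ≡ 125 (mod 202)
123^2080 = 123^2048 · 123^32 ≡ 125 · 25 (mod 202).
125 · 25 = 3125 ≡ 95 (mod 202).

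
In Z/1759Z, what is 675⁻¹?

615

1759 = 2×675 + 409
675 = 1×409 + 266
409 = 1×266 + 143
266 = 1×143 + 123
143 = 1×123 + 20
123 = 6×20 + 3
20 = 6×3 + 2
3 = 1×2 + 1
2 = 2×1 + 0
gcd(675, 1759) = 1, so the inverse exists.
Back-substitute for 1:
1 = 1×3 − 1×2
  = −1×20 + 7×3
  = 7×123 − 43×20
  = −43×143 + 50×123
  = 50×266 − 93×143
  = −93×409 + 143×266
  = 143×675 − 236×409
  = −236×1759 + 615×675
So 675⁻¹ ≡ 615 (mod 1759).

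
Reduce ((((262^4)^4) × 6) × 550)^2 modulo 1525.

475

(262)^4 ≡ 361 (mod 1525)
(361)^4 ≡ 991 (mod 1525)
991 × 6 = 5946 ≡ 1371 (mod 1525)
1371 × 550 = 754050 ≡ 700 (mod 1525)
(700)^2 ≡ 475 (mod 1525)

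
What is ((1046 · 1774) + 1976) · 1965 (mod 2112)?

1046 · 1774 = 1855604 ≡ 1268 (mod 2112)
1268 + 1976 = 3244 ≡ 1132 (mod 2112)
1132 · 1965 = 2224380 ≡ 444 (mod 2112)

444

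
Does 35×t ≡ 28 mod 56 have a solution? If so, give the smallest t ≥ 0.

4

gcd(35, 56) = 7, and 7 | 28, so solutions exist.
Divide through by 7: 5×t mod 8 = 4.
5⁻¹ ≡ 5 (mod 8).
t ≡ 5×4 ≡ 4 (mod 8).
The smallest non-negative solution is t = 4.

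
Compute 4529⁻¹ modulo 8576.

Run the extended Euclidean algorithm:
8576 = 1×4529 + 4047
4529 = 1×4047 + 482
4047 = 8×482 + 191
482 = 2×191 + 100
191 = 1×100 + 91
100 = 1×91 + 9
91 = 10×9 + 1
9 = 9×1 + 0
gcd(4529, 8576) = 1, so the inverse exists.
Bézout: 1 = 498×8576 − 943×4529.
So 4529⁻¹ ≡ −943 ≡ 7633 (mod 8576).

7633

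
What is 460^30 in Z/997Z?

460^1 ≡ 460 (mod 997)
460^2 ≡ 460^2 = 211600 ≡ 236 (mod 997)
460^4 ≡ 236^2 = 55696 ≡ 861 (mod 997)
460^8 ≡ 861^2 = 741321 ≡ 550 (mod 997)
460^16 ≡ 550^2 = 302500 ≡ 409 (mod 997)
460^30 = 460^16 · 460^8 · 460^4 · 460^2 ≡ 409 · 550 · 861 · 236 (mod 997).
Accumulate the product:
409 · 550 = 224950 ≡ 625
625 · 861 = 538125 ≡ 742
742 · 236 = 175112 ≡ 637

637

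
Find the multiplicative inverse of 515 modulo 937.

131

937 = 1*515 + 422
515 = 1*422 + 93
422 = 4*93 + 50
93 = 1*50 + 43
50 = 1*43 + 7
43 = 6*7 + 1
7 = 7*1 + 0
gcd(515, 937) = 1, so the inverse exists.
Bézout: 1 = −72*937 + 131*515.
So 515⁻¹ ≡ 131 (mod 937).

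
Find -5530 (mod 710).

150

-5530 = -8·710 + 150, so -5530 ≡ 150 (mod 710).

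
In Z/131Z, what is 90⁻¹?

115

131 = 1·90 + 41
90 = 2·41 + 8
41 = 5·8 + 1
8 = 8·1 + 0
gcd(90, 131) = 1, so the inverse exists.
Back-substitute for 1:
1 = 1·41 − 5·8
  = −5·90 + 11·41
  = 11·131 − 16·90
So 90⁻¹ ≡ −16 ≡ 115 (mod 131).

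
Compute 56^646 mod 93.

56^1 ≡ 56 (mod 93)
56^2 ≡ 56^2 = 3136 ≡ 67 (mod 93)
56^4 ≡ 67^2 = 4489 ≡ 25 (mod 93)
56^8 ≡ 25^2 = 625 ≡ 67 (mod 93)
56^16 ≡ 67^2 = 4489 ≡ 25 (mod 93)
56^32 ≡ 25^2 = 625 ≡ 67 (mod 93)
56^64 ≡ 67^2 = 4489 ≡ 25 (mod 93)
56^128 ≡ 25^2 = 625 ≡ 67 (mod 93)
56^256 ≡ 67^2 = 4489 ≡ 25 (mod 93)
56^512 ≡ 25^2 = 625 ≡ 67 (mod 93)
56^646 = 56^512 * 56^128 * 56^4 * 56^2 ≡ 67 * 67 * 25 * 67 (mod 93).
Accumulate the product:
67 * 67 = 4489 ≡ 25
25 * 25 = 625 ≡ 67
67 * 67 = 4489 ≡ 25

25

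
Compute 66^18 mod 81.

Using repeated squaring:
66^1 ≡ 66 (mod 81)
66^2 ≡ 66^2 = 4356 ≡ 63 (mod 81)
66^4 ≡ 63^2 = 3969 ≡ 0 (mod 81)
66^8 ≡ 0^2 = 0 (mod 81)
66^16 ≡ 0^2 = 0 (mod 81)
66^18 = 66^16 × 66^2 ≡ 0 × 63 (mod 81).
0 × 63 = 0 ≡ 0 (mod 81).

0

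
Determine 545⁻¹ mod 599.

599 = 1*545 + 54
545 = 10*54 + 5
54 = 10*5 + 4
5 = 1*4 + 1
4 = 4*1 + 0
gcd(545, 599) = 1, so the inverse exists.
Back-substitute for 1:
1 = 1*5 − 1*4
  = −1*54 + 11*5
  = 11*545 − 111*54
  = −111*599 + 122*545
So 545⁻¹ ≡ 122 (mod 599).

122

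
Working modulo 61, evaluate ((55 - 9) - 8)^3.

33

55 - 9 = 46
46 - 8 = 38
(38)^3 ≡ 33 (mod 61)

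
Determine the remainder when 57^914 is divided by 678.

459

914 in binary is 1110010010, i.e. 914 = 512 + 256 + 128 + 16 + 2.
57^1 ≡ 57 (mod 678)
57^2 ≡ 57^2 = 3249 ≡ 537 (mod 678)
57^4 ≡ 537^2 = 288369 ≡ 219 (mod 678)
57^8 ≡ 219^2 = 47961 ≡ 501 (mod 678)
57^16 ≡ 501^2 = 251001 ≡ 141 (mod 678)
57^32 ≡ 141^2 = 19881 ≡ 219 (mod 678)
57^64 ≡ 219^2 = 47961 ≡ 501 (mod 678)
57^128 ≡ 501^2 = 251001 ≡ 141 (mod 678)
57^256 ≡ 141^2 = 19881 ≡ 219 (mod 678)
57^512 ≡ 219^2 = 47961 ≡ 501 (mod 678)
57^914 = 57^512 × 57^256 × 57^128 × 57^16 × 57^2 ≡ 501 × 219 × 141 × 141 × 537 (mod 678).
Accumulate the product:
501 × 219 = 109719 ≡ 561
561 × 141 = 79101 ≡ 453
453 × 141 = 63873 ≡ 141
141 × 537 = 75717 ≡ 459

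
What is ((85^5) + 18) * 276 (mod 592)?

(85)^5 ≡ 101 (mod 592)
101 + 18 = 119
119 * 276 = 32844 ≡ 284 (mod 592)

284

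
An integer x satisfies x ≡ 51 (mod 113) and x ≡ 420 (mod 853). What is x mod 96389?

113⁻¹ mod 853: 113·619 ≡ 1 (mod 853), so 113⁻¹ ≡ 619.
x = 51 + 113·((420 − 51)·619 mod 853) = 51 + 113·660 = 74631.

74631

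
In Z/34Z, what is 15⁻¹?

25

Apply the Euclidean algorithm and back-substitute:
34 = 2*15 + 4
15 = 3*4 + 3
4 = 1*3 + 1
3 = 3*1 + 0
gcd(15, 34) = 1, so the inverse exists.
Bézout: 1 = 4*34 − 9*15.
So 15⁻¹ ≡ −9 ≡ 25 (mod 34).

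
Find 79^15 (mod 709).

216

79^1 ≡ 79 (mod 709)
79^2 ≡ 79^2 = 6241 ≡ 569 (mod 709)
79^4 ≡ 569^2 = 323761 ≡ 457 (mod 709)
79^8 ≡ 457^2 = 208849 ≡ 403 (mod 709)
79^15 = 79^8 · 79^4 · 79^2 · 79^1 ≡ 403 · 457 · 569 · 79 (mod 709).
Accumulate the product:
403 · 457 = 184171 ≡ 540
540 · 569 = 307260 ≡ 263
263 · 79 = 20777 ≡ 216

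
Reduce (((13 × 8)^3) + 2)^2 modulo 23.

13 × 8 = 104 ≡ 12 (mod 23)
(12)^3 ≡ 3 (mod 23)
3 + 2 = 5
(5)^2 ≡ 2 (mod 23)

2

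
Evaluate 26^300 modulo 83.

40

26^1 ≡ 26 (mod 83)
26^2 ≡ 26^2 = 676 ≡ 12 (mod 83)
26^4 ≡ 12^2 = 144 ≡ 61 (mod 83)
26^8 ≡ 61^2 = 3721 ≡ 69 (mod 83)
26^16 ≡ 69^2 = 4761 ≡ 30 (mod 83)
26^32 ≡ 30^2 = 900 ≡ 70 (mod 83)
26^64 ≡ 70^2 = 4900 ≡ 3 (mod 83)
26^128 ≡ 3^2 = 9 (mod 83)
26^256 ≡ 9^2 = 81 (mod 83)
26^300 = 26^256 · 26^32 · 26^8 · 26^4 ≡ 81 · 70 · 69 · 61 (mod 83).
Accumulate the product:
81 · 70 = 5670 ≡ 26
26 · 69 = 1794 ≡ 51
51 · 61 = 3111 ≡ 40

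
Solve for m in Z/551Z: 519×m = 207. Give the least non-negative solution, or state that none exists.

gcd(519, 551) = 1, so a unique solution mod 551 exists.
519⁻¹ ≡ 396 (mod 551).
m ≡ 396×207 ≡ 424 (mod 551).

424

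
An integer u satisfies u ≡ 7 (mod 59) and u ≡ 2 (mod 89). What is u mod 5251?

59⁻¹ mod 89: 59·86 ≡ 1 (mod 89), so 59⁻¹ ≡ 86.
u = 7 + 59·((2 − 7)·86 mod 89) = 7 + 59·15 = 892.

892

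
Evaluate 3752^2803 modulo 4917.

3752^1 ≡ 3752 (mod 4917)
3752^2 ≡ 3752^2 = 14077504 ≡ 133 (mod 4917)
3752^4 ≡ 133^2 = 17689 ≡ 2938 (mod 4917)
3752^8 ≡ 2938^2 = 8631844 ≡ 2509 (mod 4917)
3752^16 ≡ 2509^2 = 6295081 ≡ 1321 (mod 4917)
3752^32 ≡ 1321^2 = 1745041 ≡ 4423 (mod 4917)
3752^64 ≡ 4423^2 = 19562929 ≡ 3103 (mod 4917)
3752^128 ≡ 3103^2 = 9628609 ≡ 1123 (mod 4917)
3752^256 ≡ 1123^2 = 1261129 ≡ 2377 (mod 4917)
3752^512 ≡ 2377^2 = 5650129 ≡ 496 (mod 4917)
3752^1024 ≡ 496^2 = 246016 ≡ 166 (mod 4917)
3752^2048 ≡ 166^2 = 27556 ≡ 2971 (mod 4917)
3752^2803 = 3752^2048 * 3752^512 * 3752^128 * 3752^64 * 3752^32 * 3752^16 * 3752^2 * 3752^1 ≡ 2971 * 496 * 1123 * 3103 * 4423 * 1321 * 133 * 3752 (mod 4917).
Accumulate the product:
2971 * 496 = 1473616 ≡ 3433
3433 * 1123 = 3855259 ≡ 331
331 * 3103 = 1027093 ≡ 4357
4357 * 4423 = 19271011 ≡ 1288
1288 * 1321 = 1701448 ≡ 166
166 * 133 = 22078 ≡ 2410
2410 * 3752 = 9042320 ≡ 4874

4874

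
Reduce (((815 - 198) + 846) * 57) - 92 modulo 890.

529

815 - 198 = 617
617 + 846 = 1463 ≡ 573 (mod 890)
573 * 57 = 32661 ≡ 621 (mod 890)
621 - 92 = 529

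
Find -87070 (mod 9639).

9320

-87070 = -10×9639 + 9320, so -87070 ≡ 9320 (mod 9639).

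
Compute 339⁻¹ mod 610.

9

Apply the Euclidean algorithm and back-substitute:
610 = 1*339 + 271
339 = 1*271 + 68
271 = 3*68 + 67
68 = 1*67 + 1
67 = 67*1 + 0
gcd(339, 610) = 1, so the inverse exists.
Back-substitute for 1:
1 = 1*68 − 1*67
  = −1*271 + 4*68
  = 4*339 − 5*271
  = −5*610 + 9*339
So 339⁻¹ ≡ 9 (mod 610).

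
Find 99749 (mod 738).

119

99749 = 135·738 + 119, so 99749 ≡ 119 (mod 738).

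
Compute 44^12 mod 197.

Compute successive squares:
12 in binary is 1100, i.e. 12 = 8 + 4.
44^1 ≡ 44 (mod 197)
44^2 ≡ 44^2 = 1936 ≡ 163 (mod 197)
44^4 ≡ 163^2 = 26569 ≡ 171 (mod 197)
44^8 ≡ 171^2 = 29241 ≡ 85 (mod 197)
44^12 = 44^8 · 44^4 ≡ 85 · 171 (mod 197).
85 · 171 = 14535 ≡ 154 (mod 197).

154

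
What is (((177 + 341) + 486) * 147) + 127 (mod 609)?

337

177 + 341 = 518
518 + 486 = 1004 ≡ 395 (mod 609)
395 * 147 = 58065 ≡ 210 (mod 609)
210 + 127 = 337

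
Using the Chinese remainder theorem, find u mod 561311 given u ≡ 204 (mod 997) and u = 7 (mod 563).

997⁻¹ mod 563: 997*48 ≡ 1 (mod 563), so 997⁻¹ ≡ 48.
u = 204 + 997*((7 − 204)*48 mod 563) = 204 + 997*115 = 114859.
Check: 114859 mod 997 = 204, 114859 mod 563 = 7. ✓

114859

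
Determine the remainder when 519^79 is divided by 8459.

79 in binary is 1001111, i.e. 79 = 64 + 8 + 4 + 2 + 1.
519^1 ≡ 519 (mod 8459)
519^2 ≡ 519^2 = 269361 ≡ 7132 (mod 8459)
519^4 ≡ 7132^2 = 50865424 ≡ 1457 (mod 8459)
519^8 ≡ 1457^2 = 2122849 ≡ 8099 (mod 8459)
519^16 ≡ 8099^2 = 65593801 ≡ 2715 (mod 8459)
519^32 ≡ 2715^2 = 7371225 ≡ 3436 (mod 8459)
519^64 ≡ 3436^2 = 11806096 ≡ 5791 (mod 8459)
519^79 = 519^64 * 519^8 * 519^4 * 519^2 * 519^1 ≡ 5791 * 8099 * 1457 * 7132 * 519 (mod 8459).
Accumulate the product:
5791 * 8099 = 46901309 ≡ 4613
4613 * 1457 = 6721141 ≡ 4695
4695 * 7132 = 33484740 ≡ 4018
4018 * 519 = 2085342 ≡ 4428

4428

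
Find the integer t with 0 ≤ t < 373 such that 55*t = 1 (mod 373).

Apply the Euclidean algorithm and back-substitute:
373 = 6*55 + 43
55 = 1*43 + 12
43 = 3*12 + 7
12 = 1*7 + 5
7 = 1*5 + 2
5 = 2*2 + 1
2 = 2*1 + 0
gcd(55, 373) = 1, so the inverse exists.
Bézout: 1 = −23*373 + 156*55.
So 55⁻¹ ≡ 156 (mod 373).

156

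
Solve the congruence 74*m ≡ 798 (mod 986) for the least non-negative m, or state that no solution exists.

184

gcd(74, 986) = 2, and 2 | 798, so solutions exist.
Divide through by 2: 37*m mod 493 = 399.
37⁻¹ ≡ 40 (mod 493).
m ≡ 40*399 ≡ 184 (mod 493).
The smallest non-negative solution is m = 184.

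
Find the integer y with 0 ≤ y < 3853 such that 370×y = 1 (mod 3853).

1385

3853 = 10*370 + 153
370 = 2*153 + 64
153 = 2*64 + 25
64 = 2*25 + 14
25 = 1*14 + 11
14 = 1*11 + 3
11 = 3*3 + 2
3 = 1*2 + 1
2 = 2*1 + 0
gcd(370, 3853) = 1, so the inverse exists.
Back-substitute for 1:
1 = 1*3 − 1*2
  = −1*11 + 4*3
  = 4*14 − 5*11
  = −5*25 + 9*14
  = 9*64 − 23*25
  = −23*153 + 55*64
  = 55*370 − 133*153
  = −133*3853 + 1385*370
So 370⁻¹ ≡ 1385 (mod 3853).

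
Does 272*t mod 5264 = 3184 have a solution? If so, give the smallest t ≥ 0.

gcd(272, 5264) = 16, and 16 | 3184, so solutions exist.
Divide through by 16: 17*t ≡ 199 (mod 329).
17⁻¹ ≡ 271 (mod 329).
t ≡ 271*199 ≡ 302 (mod 329).
The smallest non-negative solution is t = 302.

302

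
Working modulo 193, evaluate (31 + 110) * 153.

150

31 + 110 = 141
141 * 153 = 21573 ≡ 150 (mod 193)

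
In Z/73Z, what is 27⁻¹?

73 = 2·27 + 19
27 = 1·19 + 8
19 = 2·8 + 3
8 = 2·3 + 2
3 = 1·2 + 1
2 = 2·1 + 0
gcd(27, 73) = 1, so the inverse exists.
Back-substitute for 1:
1 = 1·3 − 1·2
  = −1·8 + 3·3
  = 3·19 − 7·8
  = −7·27 + 10·19
  = 10·73 − 27·27
So 27⁻¹ ≡ −27 ≡ 46 (mod 73).

46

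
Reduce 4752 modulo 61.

55

4752 = 77·61 + 55, so 4752 ≡ 55 (mod 61).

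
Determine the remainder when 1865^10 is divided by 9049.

2292

Compute successive squares:
10 in binary is 1010, i.e. 10 = 8 + 2.
1865^1 ≡ 1865 (mod 9049)
1865^2 ≡ 1865^2 = 3478225 ≡ 3409 (mod 9049)
1865^4 ≡ 3409^2 = 11621281 ≡ 2365 (mod 9049)
1865^8 ≡ 2365^2 = 5593225 ≡ 943 (mod 9049)
1865^10 = 1865^8 × 1865^2 ≡ 943 × 3409 (mod 9049).
943 × 3409 = 3214687 ≡ 2292 (mod 9049).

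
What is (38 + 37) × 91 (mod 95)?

38 + 37 = 75
75 × 91 = 6825 ≡ 80 (mod 95)

80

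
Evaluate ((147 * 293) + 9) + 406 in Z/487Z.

147 * 293 = 43071 ≡ 215 (mod 487)
215 + 9 = 224
224 + 406 = 630 ≡ 143 (mod 487)

143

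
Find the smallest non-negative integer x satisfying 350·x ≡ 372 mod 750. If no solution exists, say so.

no solution

gcd(350, 750) = 50, and 50 does not divide 372.
So the congruence has no solution.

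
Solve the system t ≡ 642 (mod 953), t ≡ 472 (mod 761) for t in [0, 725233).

953⁻¹ mod 761: 953·218 ≡ 1 (mod 761), so 953⁻¹ ≡ 218.
t = 642 + 953·((472 − 642)·218 mod 761) = 642 + 953·229 = 218879.
Check: 218879 mod 953 = 642, 218879 mod 761 = 472. ✓

218879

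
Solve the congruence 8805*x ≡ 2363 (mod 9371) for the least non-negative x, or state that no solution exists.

1072

gcd(8805, 9371) = 1, so a unique solution mod 9371 exists.
8805⁻¹ ≡ 1904 (mod 9371).
x ≡ 1904*2363 ≡ 1072 (mod 9371).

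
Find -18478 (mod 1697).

189

-18478 = -11*1697 + 189, so -18478 ≡ 189 (mod 1697).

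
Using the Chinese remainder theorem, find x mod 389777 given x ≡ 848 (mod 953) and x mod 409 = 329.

274359

953⁻¹ mod 409: 953·306 ≡ 1 (mod 409), so 953⁻¹ ≡ 306.
x = 848 + 953·((329 − 848)·306 mod 409) = 848 + 953·287 = 274359.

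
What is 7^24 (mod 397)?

24 in binary is 11000, i.e. 24 = 16 + 8.
7^1 ≡ 7 (mod 397)
7^2 ≡ 7^2 = 49 (mod 397)
7^4 ≡ 49^2 = 2401 ≡ 19 (mod 397)
7^8 ≡ 19^2 = 361 (mod 397)
7^16 ≡ 361^2 = 130321 ≡ 105 (mod 397)
7^24 = 7^16 * 7^8 ≡ 105 * 361 (mod 397).
105 * 361 = 37905 ≡ 190 (mod 397).

190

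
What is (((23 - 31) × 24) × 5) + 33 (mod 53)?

27

23 - 31 = -8 ≡ 45 (mod 53)
45 × 24 = 1080 ≡ 20 (mod 53)
20 × 5 = 100 ≡ 47 (mod 53)
47 + 33 = 80 ≡ 27 (mod 53)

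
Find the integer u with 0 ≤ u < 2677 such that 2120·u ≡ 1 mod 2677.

By the extended Euclidean algorithm:
2677 = 1*2120 + 557
2120 = 3*557 + 449
557 = 1*449 + 108
449 = 4*108 + 17
108 = 6*17 + 6
17 = 2*6 + 5
6 = 1*5 + 1
5 = 5*1 + 0
gcd(2120, 2677) = 1, so the inverse exists.
Bézout: 1 = 373*2677 − 471*2120.
So 2120⁻¹ ≡ −471 ≡ 2206 (mod 2677).

2206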